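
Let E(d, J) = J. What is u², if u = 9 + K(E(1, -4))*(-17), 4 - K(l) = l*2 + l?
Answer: 69169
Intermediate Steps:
K(l) = 4 - 3*l (K(l) = 4 - (l*2 + l) = 4 - (2*l + l) = 4 - 3*l)
u = -263 (u = 9 + (4 - 3*(-4))*(-17) = 9 + (4 + 12)*(-17) = 9 + 16*(-17) = 9 - 272 = -263)
u² = (-263)² = 69169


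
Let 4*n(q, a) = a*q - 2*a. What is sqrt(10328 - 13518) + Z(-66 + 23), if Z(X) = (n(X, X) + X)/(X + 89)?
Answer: 1763/184 + I*sqrt(3190) ≈ 9.5815 + 56.48*I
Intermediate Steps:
n(q, a) = -a/2 + a*q/4 (n(q, a) = (a*q - 2*a)/4 = (-2*a + a*q)/4 = -a/2 + a*q/4)
Z(X) = (X + X*(-2 + X)/4)/(89 + X) (Z(X) = (X*(-2 + X)/4 + X)/(X + 89) = (X + X*(-2 + X)/4)/(89 + X))
sqrt(10328 - 13518) + Z(-66 + 23) = sqrt(10328 - 13518) + (-66 + 23)*(2 + (-66 + 23))/(4*(89 + (-66 + 23))) = sqrt(-3190) + (1/4)*(-43)*(2 - 43)/(89 - 43) = I*sqrt(3190) + (1/4)*(-43)*(-41)/46 = I*sqrt(3190) + (1/4)*(-43)*(1/46)*(-41) = I*sqrt(3190) + 1763/184 = 1763/184 + I*sqrt(3190)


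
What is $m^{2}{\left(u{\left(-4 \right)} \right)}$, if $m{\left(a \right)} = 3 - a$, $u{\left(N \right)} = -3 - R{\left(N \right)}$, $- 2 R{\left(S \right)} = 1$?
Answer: $\frac{121}{4} \approx 30.25$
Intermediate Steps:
$R{\left(S \right)} = - \frac{1}{2}$ ($R{\left(S \right)} = \left(- \frac{1}{2}\right) 1 = - \frac{1}{2}$)
$u{\left(N \right)} = - \frac{5}{2}$ ($u{\left(N \right)} = -3 - - \frac{1}{2} = -3 + \frac{1}{2} = - \frac{5}{2}$)
$m^{2}{\left(u{\left(-4 \right)} \right)} = \left(3 - - \frac{5}{2}\right)^{2} = \left(3 + \frac{5}{2}\right)^{2} = \left(\frac{11}{2}\right)^{2} = \frac{121}{4}$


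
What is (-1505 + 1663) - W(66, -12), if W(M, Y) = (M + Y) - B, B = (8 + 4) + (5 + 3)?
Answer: 124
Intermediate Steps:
B = 20 (B = 12 + 8 = 20)
W(M, Y) = -20 + M + Y (W(M, Y) = (M + Y) - 1*20 = (M + Y) - 20 = -20 + M + Y)
(-1505 + 1663) - W(66, -12) = (-1505 + 1663) - (-20 + 66 - 12) = 158 - 1*34 = 158 - 34 = 124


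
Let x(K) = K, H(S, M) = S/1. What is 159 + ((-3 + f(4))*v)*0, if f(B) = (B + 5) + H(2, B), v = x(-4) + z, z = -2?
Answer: 159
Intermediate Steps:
H(S, M) = S (H(S, M) = S*1 = S)
v = -6 (v = -4 - 2 = -6)
f(B) = 7 + B (f(B) = (B + 5) + 2 = (5 + B) + 2 = 7 + B)
159 + ((-3 + f(4))*v)*0 = 159 + ((-3 + (7 + 4))*(-6))*0 = 159 + ((-3 + 11)*(-6))*0 = 159 + (8*(-6))*0 = 159 - 48*0 = 159 + 0 = 159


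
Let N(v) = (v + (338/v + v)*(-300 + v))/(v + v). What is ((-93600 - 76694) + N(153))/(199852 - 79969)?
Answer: -1329381982/935447049 ≈ -1.4211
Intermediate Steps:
N(v) = (v + (-300 + v)*(v + 338/v))/(2*v) (N(v) = (v + (v + 338/v)*(-300 + v))/((2*v)) = (v + (-300 + v)*(v + 338/v))*(1/(2*v)) = (v + (-300 + v)*(v + 338/v))/(2*v))
((-93600 - 76694) + N(153))/(199852 - 79969) = ((-93600 - 76694) + (-299/2 + (½)*153 - 50700/153² + 169/153))/(199852 - 79969) = (-170294 + (-299/2 + 153/2 - 50700*1/23409 + 169*(1/153)))/119883 = (-170294 + (-299/2 + 153/2 - 16900/7803 + 169/153))*(1/119883) = (-170294 - 577900/7803)*(1/119883) = -1329381982/7803*1/119883 = -1329381982/935447049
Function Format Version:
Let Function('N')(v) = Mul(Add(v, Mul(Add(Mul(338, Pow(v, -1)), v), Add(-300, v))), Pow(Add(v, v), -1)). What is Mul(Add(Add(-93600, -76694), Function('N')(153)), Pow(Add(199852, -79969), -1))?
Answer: Rational(-1329381982, 935447049) ≈ -1.4211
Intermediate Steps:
Function('N')(v) = Mul(Rational(1, 2), Pow(v, -1), Add(v, Mul(Add(-300, v), Add(v, Mul(338, Pow(v, -1)))))) (Function('N')(v) = Mul(Add(v, Mul(Add(v, Mul(338, Pow(v, -1))), Add(-300, v))), Pow(Mul(2, v), -1)) = Mul(Add(v, Mul(Add(-300, v), Add(v, Mul(338, Pow(v, -1))))), Mul(Rational(1, 2), Pow(v, -1))) = Mul(Rational(1, 2), Pow(v, -1), Add(v, Mul(Add(-300, v), Add(v, Mul(338, Pow(v, -1)))))))
Mul(Add(Add(-93600, -76694), Function('N')(153)), Pow(Add(199852, -79969), -1)) = Mul(Add(Add(-93600, -76694), Add(Rational(-299, 2), Mul(Rational(1, 2), 153), Mul(-50700, Pow(153, -2)), Mul(169, Pow(153, -1)))), Pow(Add(199852, -79969), -1)) = Mul(Add(-170294, Add(Rational(-299, 2), Rational(153, 2), Mul(-50700, Rational(1, 23409)), Mul(169, Rational(1, 153)))), Pow(119883, -1)) = Mul(Add(-170294, Add(Rational(-299, 2), Rational(153, 2), Rational(-16900, 7803), Rational(169, 153))), Rational(1, 119883)) = Mul(Add(-170294, Rational(-577900, 7803)), Rational(1, 119883)) = Mul(Rational(-1329381982, 7803), Rational(1, 119883)) = Rational(-1329381982, 935447049)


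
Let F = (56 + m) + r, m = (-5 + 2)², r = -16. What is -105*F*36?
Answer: -185220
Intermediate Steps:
m = 9 (m = (-3)² = 9)
F = 49 (F = (56 + 9) - 16 = 65 - 16 = 49)
-105*F*36 = -105*49*36 = -5145*36 = -185220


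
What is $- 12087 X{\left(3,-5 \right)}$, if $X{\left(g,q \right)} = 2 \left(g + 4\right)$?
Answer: $-169218$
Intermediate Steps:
$X{\left(g,q \right)} = 8 + 2 g$ ($X{\left(g,q \right)} = 2 \left(4 + g\right) = 8 + 2 g$)
$- 12087 X{\left(3,-5 \right)} = - 12087 \left(8 + 2 \cdot 3\right) = - 12087 \left(8 + 6\right) = \left(-12087\right) 14 = -169218$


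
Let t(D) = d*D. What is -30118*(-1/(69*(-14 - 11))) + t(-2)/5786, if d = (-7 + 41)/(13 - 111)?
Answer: -4269408001/244530825 ≈ -17.460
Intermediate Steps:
d = -17/49 (d = 34/(-98) = 34*(-1/98) = -17/49 ≈ -0.34694)
t(D) = -17*D/49
-30118*(-1/(69*(-14 - 11))) + t(-2)/5786 = -30118*(-1/(69*(-14 - 11))) - 17/49*(-2)/5786 = -30118/(-25*(-3)*23) + (34/49)*(1/5786) = -30118/(75*23) + 17/141757 = -30118/1725 + 17/141757 = -4269408001/244530825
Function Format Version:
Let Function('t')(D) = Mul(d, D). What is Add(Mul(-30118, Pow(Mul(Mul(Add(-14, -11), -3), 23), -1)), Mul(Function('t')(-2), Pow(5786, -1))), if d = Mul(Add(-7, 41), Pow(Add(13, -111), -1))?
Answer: Rational(-4269408001, 244530825) ≈ -17.460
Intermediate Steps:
d = Rational(-17, 49) (d = Mul(34, Pow(-98, -1)) = Mul(34, Rational(-1, 98)) = Rational(-17, 49) ≈ -0.34694)
Function('t')(D) = Mul(Rational(-17, 49), D)
Add(Mul(-30118, Pow(Mul(Mul(Add(-14, -11), -3), 23), -1)), Mul(Function('t')(-2), Pow(5786, -1))) = Add(Mul(-30118, Pow(Mul(Mul(Add(-14, -11), -3), 23), -1)), Mul(Mul(Rational(-17, 49), -2), Pow(5786, -1))) = Add(Mul(-30118, Pow(Mul(Mul(-25, -3), 23), -1)), Mul(Rational(34, 49), Rational(1, 5786))) = Add(Mul(-30118, Pow(Mul(75, 23), -1)), Rational(17, 141757)) = Add(Mul(-30118, Pow(1725, -1)), Rational(17, 141757)) = Add(Mul(-30118, Rational(1, 1725)), Rational(17, 141757)) = Add(Rational(-30118, 1725), Rational(17, 141757)) = Rational(-4269408001, 244530825)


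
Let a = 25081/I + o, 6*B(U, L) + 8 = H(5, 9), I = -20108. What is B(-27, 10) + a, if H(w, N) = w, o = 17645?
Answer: 354770525/20108 ≈ 17643.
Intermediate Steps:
B(U, L) = -½ (B(U, L) = -4/3 + (⅙)*5 = -4/3 + ⅚ = -½)
a = 354780579/20108 (a = 25081/(-20108) + 17645 = 25081*(-1/20108) + 17645 = -25081/20108 + 17645 = 354780579/20108 ≈ 17644.)
B(-27, 10) + a = -½ + 354780579/20108 = 354770525/20108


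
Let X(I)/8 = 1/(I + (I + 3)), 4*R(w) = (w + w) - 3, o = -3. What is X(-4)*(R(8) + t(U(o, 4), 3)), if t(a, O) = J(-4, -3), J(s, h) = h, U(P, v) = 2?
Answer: -⅖ ≈ -0.40000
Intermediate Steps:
R(w) = -¾ + w/2 (R(w) = ((w + w) - 3)/4 = (2*w - 3)/4 = (-3 + 2*w)/4 = -¾ + w/2)
t(a, O) = -3
X(I) = 8/(3 + 2*I) (X(I) = 8/(I + (I + 3)) = 8/(I + (3 + I)) = 8/(3 + 2*I))
X(-4)*(R(8) + t(U(o, 4), 3)) = (8/(3 + 2*(-4)))*((-¾ + (½)*8) - 3) = (8/(3 - 8))*((-¾ + 4) - 3) = (8/(-5))*(13/4 - 3) = (8*(-⅕))*(¼) = -8/5*¼ = -⅖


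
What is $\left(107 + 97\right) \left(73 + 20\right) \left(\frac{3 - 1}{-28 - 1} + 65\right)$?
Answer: $\frac{35724276}{29} \approx 1.2319 \cdot 10^{6}$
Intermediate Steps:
$\left(107 + 97\right) \left(73 + 20\right) \left(\frac{3 - 1}{-28 - 1} + 65\right) = 204 \cdot 93 \left(\frac{2}{-29} + 65\right) = 204 \cdot 93 \left(2 \left(- \frac{1}{29}\right) + 65\right) = 204 \cdot 93 \left(- \frac{2}{29} + 65\right) = 204 \cdot 93 \cdot \frac{1883}{29} = 204 \cdot \frac{175119}{29} = \frac{35724276}{29}$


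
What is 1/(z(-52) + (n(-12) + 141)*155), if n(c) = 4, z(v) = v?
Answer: 1/22423 ≈ 4.4597e-5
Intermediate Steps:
1/(z(-52) + (n(-12) + 141)*155) = 1/(-52 + (4 + 141)*155) = 1/(-52 + 145*155) = 1/(-52 + 22475) = 1/22423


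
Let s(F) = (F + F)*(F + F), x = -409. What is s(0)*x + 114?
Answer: 114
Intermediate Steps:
s(F) = 4*F² (s(F) = (2*F)*(2*F) = 4*F²)
s(0)*x + 114 = (4*0²)*(-409) + 114 = (4*0)*(-409) + 114 = 0*(-409) + 114 = 0 + 114 = 114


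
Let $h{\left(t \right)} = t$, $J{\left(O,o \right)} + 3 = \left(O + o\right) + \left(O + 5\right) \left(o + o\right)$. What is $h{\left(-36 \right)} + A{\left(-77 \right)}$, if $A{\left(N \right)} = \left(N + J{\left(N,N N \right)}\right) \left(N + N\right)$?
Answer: $130592580$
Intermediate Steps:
$J{\left(O,o \right)} = -3 + O + o + 2 o \left(5 + O\right)$ ($J{\left(O,o \right)} = -3 + \left(\left(O + o\right) + \left(O + 5\right) \left(o + o\right)\right) = -3 + \left(\left(O + o\right) + \left(5 + O\right) 2 o\right) = -3 + \left(\left(O + o\right) + 2 o \left(5 + O\right)\right) = -3 + \left(O + o + 2 o \left(5 + O\right)\right) = -3 + O + o + 2 o \left(5 + O\right)$)
$A{\left(N \right)} = 2 N \left(-3 + 2 N + 2 N^{3} + 11 N^{2}\right)$ ($A{\left(N \right)} = \left(N + \left(-3 + N + 11 N N + 2 N N N\right)\right) \left(N + N\right) = \left(N + \left(-3 + N + 11 N^{2} + 2 N N^{2}\right)\right) 2 N = \left(N + \left(-3 + N + 11 N^{2} + 2 N^{3}\right)\right) 2 N = \left(N + \left(-3 + N + 2 N^{3} + 11 N^{2}\right)\right) 2 N = \left(-3 + 2 N + 2 N^{3} + 11 N^{2}\right) 2 N = 2 N \left(-3 + 2 N + 2 N^{3} + 11 N^{2}\right)$)
$h{\left(-36 \right)} + A{\left(-77 \right)} = -36 + 2 \left(-77\right) \left(-3 + 2 \left(-77\right) + 2 \left(-77\right)^{3} + 11 \left(-77\right)^{2}\right) = -36 + 2 \left(-77\right) \left(-3 - 154 + 2 \left(-456533\right) + 11 \cdot 5929\right) = -36 + 2 \left(-77\right) \left(-3 - 154 - 913066 + 65219\right) = -36 + 2 \left(-77\right) \left(-848004\right) = -36 + 130592616 = 130592580$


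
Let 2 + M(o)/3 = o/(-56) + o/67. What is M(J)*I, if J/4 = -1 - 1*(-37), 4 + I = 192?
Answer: -640704/469 ≈ -1366.1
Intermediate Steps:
I = 188 (I = -4 + 192 = 188)
J = 144 (J = 4*(-1 - 1*(-37)) = 4*(-1 + 37) = 4*36 = 144)
M(o) = -6 - 33*o/3752 (M(o) = -6 + 3*(o/(-56) + o/67) = -6 + 3*(o*(-1/56) + o*(1/67)) = -6 + 3*(-o/56 + o/67) = -6 + 3*(-11*o/3752) = -6 - 33*o/3752)
M(J)*I = (-6 - 33/3752*144)*188 = (-6 - 594/469)*188 = -3408/469*188 = -640704/469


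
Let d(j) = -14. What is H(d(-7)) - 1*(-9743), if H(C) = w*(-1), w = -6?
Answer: 9749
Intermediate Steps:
H(C) = 6 (H(C) = -6*(-1) = 6)
H(d(-7)) - 1*(-9743) = 6 - 1*(-9743) = 6 + 9743 = 9749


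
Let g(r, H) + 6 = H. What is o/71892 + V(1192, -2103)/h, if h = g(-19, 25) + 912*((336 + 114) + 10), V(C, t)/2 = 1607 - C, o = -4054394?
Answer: -850458367003/15080748894 ≈ -56.394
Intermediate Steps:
g(r, H) = -6 + H
V(C, t) = 3214 - 2*C (V(C, t) = 2*(1607 - C) = 3214 - 2*C)
h = 419539 (h = (-6 + 25) + 912*((336 + 114) + 10) = 19 + 912*(450 + 10) = 19 + 912*460 = 19 + 419520 = 419539)
o/71892 + V(1192, -2103)/h = -4054394/71892 + (3214 - 2*1192)/419539 = -4054394*1/71892 + (3214 - 2384)*(1/419539) = -2027197/35946 + 830*(1/419539) = -2027197/35946 + 830/419539 = -850458367003/15080748894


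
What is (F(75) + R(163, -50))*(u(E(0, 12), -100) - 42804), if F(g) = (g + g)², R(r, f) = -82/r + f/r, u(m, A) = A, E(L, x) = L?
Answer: -157344756672/163 ≈ -9.6531e+8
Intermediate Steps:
F(g) = 4*g² (F(g) = (2*g)² = 4*g²)
(F(75) + R(163, -50))*(u(E(0, 12), -100) - 42804) = (4*75² + (-82 - 50)/163)*(-100 - 42804) = (4*5625 + (1/163)*(-132))*(-42904) = (22500 - 132/163)*(-42904) = (3667368/163)*(-42904) = -157344756672/163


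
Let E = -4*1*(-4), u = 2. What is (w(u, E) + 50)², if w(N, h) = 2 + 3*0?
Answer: 2704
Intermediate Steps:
E = 16 (E = -4*(-4) = 16)
w(N, h) = 2 (w(N, h) = 2 + 0 = 2)
(w(u, E) + 50)² = (2 + 50)² = 52² = 2704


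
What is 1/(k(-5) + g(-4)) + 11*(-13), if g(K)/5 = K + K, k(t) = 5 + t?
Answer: -5721/40 ≈ -143.02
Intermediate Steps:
g(K) = 10*K (g(K) = 5*(K + K) = 5*(2*K) = 10*K)
1/(k(-5) + g(-4)) + 11*(-13) = 1/((5 - 5) + 10*(-4)) + 11*(-13) = 1/(0 - 40) - 143 = 1/(-40) - 143 = -1/40 - 143 = -5721/40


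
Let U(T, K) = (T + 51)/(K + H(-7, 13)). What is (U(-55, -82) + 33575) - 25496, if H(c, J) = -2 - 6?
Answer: 363557/45 ≈ 8079.0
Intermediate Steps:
H(c, J) = -8
U(T, K) = (51 + T)/(-8 + K) (U(T, K) = (T + 51)/(K - 8) = (51 + T)/(-8 + K))
(U(-55, -82) + 33575) - 25496 = ((51 - 55)/(-8 - 82) + 33575) - 25496 = (-4/(-90) + 33575) - 25496 = (-1/90*(-4) + 33575) - 25496 = (2/45 + 33575) - 25496 = 1510877/45 - 25496 = 363557/45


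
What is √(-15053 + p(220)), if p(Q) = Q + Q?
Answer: I*√14613 ≈ 120.88*I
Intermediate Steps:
p(Q) = 2*Q
√(-15053 + p(220)) = √(-15053 + 2*220) = √(-15053 + 440) = √(-14613) = I*√14613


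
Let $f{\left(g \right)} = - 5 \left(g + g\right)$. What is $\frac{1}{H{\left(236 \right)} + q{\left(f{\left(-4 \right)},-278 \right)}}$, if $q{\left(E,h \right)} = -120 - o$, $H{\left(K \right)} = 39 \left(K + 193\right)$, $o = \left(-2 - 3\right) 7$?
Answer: $\frac{1}{16646} \approx 6.0074 \cdot 10^{-5}$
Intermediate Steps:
$o = -35$ ($o = \left(-5\right) 7 = -35$)
$f{\left(g \right)} = - 10 g$ ($f{\left(g \right)} = - 5 \cdot 2 g = - 10 g$)
$H{\left(K \right)} = 7527 + 39 K$ ($H{\left(K \right)} = 39 \left(193 + K\right) = 7527 + 39 K$)
$q{\left(E,h \right)} = -85$ ($q{\left(E,h \right)} = -120 - -35 = -120 + 35 = -85$)
$\frac{1}{H{\left(236 \right)} + q{\left(f{\left(-4 \right)},-278 \right)}} = \frac{1}{\left(7527 + 39 \cdot 236\right) - 85} = \frac{1}{\left(7527 + 9204\right) - 85} = \frac{1}{16731 - 85} = \frac{1}{16646}$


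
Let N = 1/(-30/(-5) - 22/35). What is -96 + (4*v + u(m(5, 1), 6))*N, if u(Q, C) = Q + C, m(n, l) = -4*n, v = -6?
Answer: -9689/94 ≈ -103.07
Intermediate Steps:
u(Q, C) = C + Q
N = 35/188 (N = 1/(-30*(-1/5) - 22*1/35) = 1/(6 - 22/35) = 1/(188/35) = 35/188 ≈ 0.18617)
-96 + (4*v + u(m(5, 1), 6))*N = -96 + (4*(-6) + (6 - 4*5))*(35/188) = -96 + (-24 + (6 - 20))*(35/188) = -96 + (-24 - 14)*(35/188) = -96 - 38*35/188 = -96 - 665/94 = -9689/94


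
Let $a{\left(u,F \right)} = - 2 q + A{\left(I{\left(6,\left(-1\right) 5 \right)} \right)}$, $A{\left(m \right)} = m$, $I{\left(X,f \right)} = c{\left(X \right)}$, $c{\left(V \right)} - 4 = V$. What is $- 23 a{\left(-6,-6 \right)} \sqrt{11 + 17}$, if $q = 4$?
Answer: $- 92 \sqrt{7} \approx -243.41$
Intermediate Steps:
$c{\left(V \right)} = 4 + V$
$I{\left(X,f \right)} = 4 + X$
$a{\left(u,F \right)} = 2$ ($a{\left(u,F \right)} = \left(-2\right) 4 + \left(4 + 6\right) = -8 + 10 = 2$)
$- 23 a{\left(-6,-6 \right)} \sqrt{11 + 17} = \left(-23\right) 2 \sqrt{11 + 17} = - 46 \sqrt{28} = - 46 \cdot 2 \sqrt{7} = - 92 \sqrt{7}$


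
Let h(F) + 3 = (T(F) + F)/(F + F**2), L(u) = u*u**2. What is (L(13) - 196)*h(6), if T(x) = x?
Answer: -38019/7 ≈ -5431.3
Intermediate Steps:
L(u) = u**3
h(F) = -3 + 2*F/(F + F**2) (h(F) = -3 + (F + F)/(F + F**2) = -3 + (2*F)/(F + F**2) = -3 + 2*F/(F + F**2))
(L(13) - 196)*h(6) = (13**3 - 196)*((-1 - 3*6)/(1 + 6)) = (2197 - 196)*((-1 - 18)/7) = 2001*((1/7)*(-19)) = 2001*(-19/7) = -38019/7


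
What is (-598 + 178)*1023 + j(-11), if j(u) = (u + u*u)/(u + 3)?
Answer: -1718695/4 ≈ -4.2967e+5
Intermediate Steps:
j(u) = (u + u²)/(3 + u)
(-598 + 178)*1023 + j(-11) = (-598 + 178)*1023 - 11*(1 - 11)/(3 - 11) = -420*1023 - 11*(-10)/(-8) = -429660 - 11*(-⅛)*(-10) = -429660 - 55/4 = -1718695/4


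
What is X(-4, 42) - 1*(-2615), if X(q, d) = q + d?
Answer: 2653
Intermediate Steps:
X(q, d) = d + q
X(-4, 42) - 1*(-2615) = (42 - 4) - 1*(-2615) = 38 + 2615 = 2653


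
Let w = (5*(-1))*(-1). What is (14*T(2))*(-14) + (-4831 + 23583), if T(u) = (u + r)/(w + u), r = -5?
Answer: 18836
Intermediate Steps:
w = 5 (w = -5*(-1) = 5)
T(u) = (-5 + u)/(5 + u) (T(u) = (u - 5)/(5 + u) = (-5 + u)/(5 + u))
(14*T(2))*(-14) + (-4831 + 23583) = (14*((-5 + 2)/(5 + 2)))*(-14) + (-4831 + 23583) = (14*(-3/7))*(-14) + 18752 = -6*(-14) + 18752 = 84 + 18752 = 18836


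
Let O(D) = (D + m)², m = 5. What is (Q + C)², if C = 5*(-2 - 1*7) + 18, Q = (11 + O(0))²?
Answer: 1610361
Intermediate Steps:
O(D) = (5 + D)² (O(D) = (D + 5)² = (5 + D)²)
Q = 1296 (Q = (11 + (5 + 0)²)² = (11 + 5²)² = (11 + 25)² = 36² = 1296)
C = -27 (C = 5*(-2 - 7) + 18 = 5*(-9) + 18 = -45 + 18 = -27)
(Q + C)² = (1296 - 27)² = 1269² = 1610361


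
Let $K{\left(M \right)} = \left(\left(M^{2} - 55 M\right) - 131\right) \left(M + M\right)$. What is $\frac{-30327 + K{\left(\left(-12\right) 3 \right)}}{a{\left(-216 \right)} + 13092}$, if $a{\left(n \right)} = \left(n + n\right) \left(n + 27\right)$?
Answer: $- \frac{85589}{31580} \approx -2.7102$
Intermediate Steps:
$a{\left(n \right)} = 2 n \left(27 + n\right)$
$K{\left(M \right)} = 2 M \left(-131 + M^{2} - 55 M\right)$ ($K{\left(M \right)} = \left(-131 + M^{2} - 55 M\right) 2 M = 2 M \left(-131 + M^{2} - 55 M\right)$)
$\frac{-30327 + K{\left(\left(-12\right) 3 \right)}}{a{\left(-216 \right)} + 13092} = \frac{-30327 + 2 \left(\left(-12\right) 3\right) \left(-131 + \left(\left(-12\right) 3\right)^{2} - 55 \left(\left(-12\right) 3\right)\right)}{2 \left(-216\right) \left(27 - 216\right) + 13092} = \frac{-30327 + 2 \left(-36\right) \left(-131 + \left(-36\right)^{2} - -1980\right)}{2 \left(-216\right) \left(-189\right) + 13092} = \frac{-30327 + 2 \left(-36\right) \left(-131 + 1296 + 1980\right)}{81648 + 13092} = \frac{-30327 + 2 \left(-36\right) 3145}{94740} = \left(-30327 - 226440\right) \frac{1}{94740} = \left(-256767\right) \frac{1}{94740} = - \frac{85589}{31580}$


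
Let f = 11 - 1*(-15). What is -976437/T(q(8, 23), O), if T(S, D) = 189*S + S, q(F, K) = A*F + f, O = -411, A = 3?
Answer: -976437/9500 ≈ -102.78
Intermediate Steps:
f = 26 (f = 11 + 15 = 26)
q(F, K) = 26 + 3*F (q(F, K) = 3*F + 26 = 26 + 3*F)
T(S, D) = 190*S
-976437/T(q(8, 23), O) = -976437*1/(190*(26 + 3*8)) = -976437*1/(190*(26 + 24)) = -976437/(190*50) = -976437/9500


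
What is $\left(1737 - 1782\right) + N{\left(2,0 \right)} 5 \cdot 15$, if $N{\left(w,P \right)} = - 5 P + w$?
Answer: $105$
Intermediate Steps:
$N{\left(w,P \right)} = w - 5 P$
$\left(1737 - 1782\right) + N{\left(2,0 \right)} 5 \cdot 15 = \left(1737 - 1782\right) + \left(2 - 0\right) 5 \cdot 15 = -45 + \left(2 + 0\right) 5 \cdot 15 = -45 + 2 \cdot 5 \cdot 15 = -45 + 10 \cdot 15 = -45 + 150 = 105$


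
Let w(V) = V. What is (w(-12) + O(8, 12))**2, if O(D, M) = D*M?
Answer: 7056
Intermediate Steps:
(w(-12) + O(8, 12))**2 = (-12 + 8*12)**2 = (-12 + 96)**2 = 84**2 = 7056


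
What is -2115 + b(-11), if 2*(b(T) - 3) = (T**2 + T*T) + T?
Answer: -3993/2 ≈ -1996.5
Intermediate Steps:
b(T) = 3 + T**2 + T/2 (b(T) = 3 + ((T**2 + T*T) + T)/2 = 3 + ((T**2 + T**2) + T)/2 = 3 + (2*T**2 + T)/2 = 3 + (T + 2*T**2)/2 = 3 + (T**2 + T/2) = 3 + T**2 + T/2)
-2115 + b(-11) = -2115 + (3 + (-11)**2 + (1/2)*(-11)) = -2115 + (3 + 121 - 11/2) = -2115 + 237/2 = -3993/2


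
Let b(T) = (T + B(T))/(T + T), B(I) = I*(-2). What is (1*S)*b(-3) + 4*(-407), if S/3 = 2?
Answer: -1631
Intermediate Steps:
B(I) = -2*I
b(T) = -1/2 (b(T) = (T - 2*T)/(T + T) = (-T)/((2*T)) = (-T)*(1/(2*T)) = -1/2)
S = 6 (S = 3*2 = 6)
(1*S)*b(-3) + 4*(-407) = (1*6)*(-1/2) + 4*(-407) = 6*(-1/2) - 1628 = -3 - 1628 = -1631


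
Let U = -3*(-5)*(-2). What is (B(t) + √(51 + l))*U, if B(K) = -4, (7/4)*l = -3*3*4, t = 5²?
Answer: 120 - 30*√1491/7 ≈ -45.486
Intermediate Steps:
U = -30 (U = 15*(-2) = -30)
t = 25
l = -144/7 (l = 4*(-3*3*4)/7 = 4*(-9*4)/7 = (4/7)*(-36) = -144/7 ≈ -20.571)
(B(t) + √(51 + l))*U = (-4 + √(51 - 144/7))*(-30) = (-4 + √(213/7))*(-30) = (-4 + √1491/7)*(-30) = 120 - 30*√1491/7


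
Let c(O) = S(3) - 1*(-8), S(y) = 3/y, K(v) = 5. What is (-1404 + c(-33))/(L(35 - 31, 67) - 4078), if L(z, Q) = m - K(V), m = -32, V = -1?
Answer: 279/823 ≈ 0.33900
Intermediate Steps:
L(z, Q) = -37 (L(z, Q) = -32 - 1*5 = -32 - 5 = -37)
c(O) = 9 (c(O) = 3/3 - 1*(-8) = 3*(1/3) + 8 = 1 + 8 = 9)
(-1404 + c(-33))/(L(35 - 31, 67) - 4078) = (-1404 + 9)/(-37 - 4078) = -1395/(-4115) = -1395*(-1/4115) = 279/823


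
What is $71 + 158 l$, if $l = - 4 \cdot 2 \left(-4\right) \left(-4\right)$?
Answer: $-20153$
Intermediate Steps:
$l = -128$ ($l = \left(-4\right) \left(-8\right) \left(-4\right) = 32 \left(-4\right) = -128$)
$71 + 158 l = 71 + 158 \left(-128\right) = 71 - 20224 = -20153$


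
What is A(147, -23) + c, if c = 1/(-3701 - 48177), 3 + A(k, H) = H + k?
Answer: 6277237/51878 ≈ 121.00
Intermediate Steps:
A(k, H) = -3 + H + k (A(k, H) = -3 + (H + k) = -3 + H + k)
c = -1/51878 (c = 1/(-51878) = -1/51878 ≈ -1.9276e-5)
A(147, -23) + c = (-3 - 23 + 147) - 1/51878 = 121 - 1/51878 = 6277237/51878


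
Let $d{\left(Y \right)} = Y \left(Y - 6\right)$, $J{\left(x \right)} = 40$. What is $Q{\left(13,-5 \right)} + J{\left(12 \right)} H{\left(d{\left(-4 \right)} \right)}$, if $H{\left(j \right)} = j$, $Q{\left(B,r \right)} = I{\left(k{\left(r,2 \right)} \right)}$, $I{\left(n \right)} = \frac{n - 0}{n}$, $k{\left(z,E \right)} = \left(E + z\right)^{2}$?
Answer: $1601$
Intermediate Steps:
$d{\left(Y \right)} = Y \left(-6 + Y\right)$
$I{\left(n \right)} = 1$ ($I{\left(n \right)} = \frac{n + 0}{n} = \frac{n}{n} = 1$)
$Q{\left(B,r \right)} = 1$
$Q{\left(13,-5 \right)} + J{\left(12 \right)} H{\left(d{\left(-4 \right)} \right)} = 1 + 40 \left(- 4 \left(-6 - 4\right)\right) = 1 + 40 \left(\left(-4\right) \left(-10\right)\right) = 1 + 40 \cdot 40 = 1 + 1600 = 1601$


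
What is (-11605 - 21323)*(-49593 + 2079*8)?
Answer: 1085339808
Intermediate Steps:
(-11605 - 21323)*(-49593 + 2079*8) = -32928*(-49593 + 16632) = -32928*(-32961) = 1085339808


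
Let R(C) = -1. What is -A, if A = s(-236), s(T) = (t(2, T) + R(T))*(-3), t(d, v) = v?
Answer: -711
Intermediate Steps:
s(T) = 3 - 3*T (s(T) = (T - 1)*(-3) = (-1 + T)*(-3) = 3 - 3*T)
A = 711 (A = 3 - 3*(-236) = 3 + 708 = 711)
-A = -1*711 = -711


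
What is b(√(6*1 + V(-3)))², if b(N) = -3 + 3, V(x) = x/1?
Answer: 0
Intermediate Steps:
V(x) = x (V(x) = x*1 = x)
b(N) = 0
b(√(6*1 + V(-3)))² = 0² = 0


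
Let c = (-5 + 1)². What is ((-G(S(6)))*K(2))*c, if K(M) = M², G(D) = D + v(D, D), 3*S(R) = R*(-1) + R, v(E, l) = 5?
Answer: -320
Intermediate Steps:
c = 16 (c = (-4)² = 16)
S(R) = 0 (S(R) = (R*(-1) + R)/3 = (-R + R)/3 = (⅓)*0 = 0)
G(D) = 5 + D (G(D) = D + 5 = 5 + D)
((-G(S(6)))*K(2))*c = (-(5 + 0)*2²)*16 = (-1*5*4)*16 = -5*4*16 = -20*16 = -320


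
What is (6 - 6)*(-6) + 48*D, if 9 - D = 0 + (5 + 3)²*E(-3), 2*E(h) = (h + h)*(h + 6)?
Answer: 28080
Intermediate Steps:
E(h) = h*(6 + h) (E(h) = ((h + h)*(h + 6))/2 = ((2*h)*(6 + h))/2 = (2*h*(6 + h))/2 = h*(6 + h))
D = 585 (D = 9 - (0 + (5 + 3)²*(-3*(6 - 3))) = 9 - (0 + 8²*(-3*3)) = 9 - (0 + 64*(-9)) = 9 - (0 - 576) = 9 - 1*(-576) = 9 + 576 = 585)
(6 - 6)*(-6) + 48*D = (6 - 6)*(-6) + 48*585 = 0*(-6) + 28080 = 0 + 28080 = 28080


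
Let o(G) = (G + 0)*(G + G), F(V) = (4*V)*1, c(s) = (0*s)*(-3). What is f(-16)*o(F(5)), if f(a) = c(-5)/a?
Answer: 0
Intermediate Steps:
c(s) = 0 (c(s) = 0*(-3) = 0)
f(a) = 0 (f(a) = 0/a = 0)
F(V) = 4*V
o(G) = 2*G**2 (o(G) = G*(2*G) = 2*G**2)
f(-16)*o(F(5)) = 0*(2*(4*5)**2) = 0*(2*20**2) = 0*(2*400) = 0*800 = 0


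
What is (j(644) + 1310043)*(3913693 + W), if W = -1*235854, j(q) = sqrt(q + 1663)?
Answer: 4818127237077 + 3677839*sqrt(2307) ≈ 4.8183e+12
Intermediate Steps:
j(q) = sqrt(1663 + q)
W = -235854
(j(644) + 1310043)*(3913693 + W) = (sqrt(1663 + 644) + 1310043)*(3913693 - 235854) = (sqrt(2307) + 1310043)*3677839 = (1310043 + sqrt(2307))*3677839 = 4818127237077 + 3677839*sqrt(2307)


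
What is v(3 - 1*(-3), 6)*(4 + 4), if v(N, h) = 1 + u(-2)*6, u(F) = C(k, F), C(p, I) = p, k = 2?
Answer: 104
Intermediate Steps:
u(F) = 2
v(N, h) = 13 (v(N, h) = 1 + 2*6 = 1 + 12 = 13)
v(3 - 1*(-3), 6)*(4 + 4) = 13*(4 + 4) = 13*8 = 104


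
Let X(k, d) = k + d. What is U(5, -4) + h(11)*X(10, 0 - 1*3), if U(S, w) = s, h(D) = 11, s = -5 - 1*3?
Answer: 69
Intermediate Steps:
s = -8 (s = -5 - 3 = -8)
U(S, w) = -8
X(k, d) = d + k
U(5, -4) + h(11)*X(10, 0 - 1*3) = -8 + 11*((0 - 1*3) + 10) = -8 + 11*((0 - 3) + 10) = -8 + 11*(-3 + 10) = -8 + 11*7 = -8 + 77 = 69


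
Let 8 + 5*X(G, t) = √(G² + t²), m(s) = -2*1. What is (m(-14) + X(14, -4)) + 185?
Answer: 907/5 + 2*√53/5 ≈ 184.31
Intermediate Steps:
m(s) = -2
X(G, t) = -8/5 + √(G² + t²)/5
(m(-14) + X(14, -4)) + 185 = (-2 + (-8/5 + √(14² + (-4)²)/5)) + 185 = (-2 + (-8/5 + √(196 + 16)/5)) + 185 = (-2 + (-8/5 + √212/5)) + 185 = (-2 + (-8/5 + (2*√53)/5)) + 185 = (-2 + (-8/5 + 2*√53/5)) + 185 = (-18/5 + 2*√53/5) + 185 = 907/5 + 2*√53/5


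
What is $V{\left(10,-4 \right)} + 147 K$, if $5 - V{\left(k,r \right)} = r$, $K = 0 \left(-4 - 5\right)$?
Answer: $9$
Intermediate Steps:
$K = 0$ ($K = 0 \left(-9\right) = 0$)
$V{\left(k,r \right)} = 5 - r$
$V{\left(10,-4 \right)} + 147 K = \left(5 - -4\right) + 147 \cdot 0 = \left(5 + 4\right) + 0 = 9 + 0 = 9$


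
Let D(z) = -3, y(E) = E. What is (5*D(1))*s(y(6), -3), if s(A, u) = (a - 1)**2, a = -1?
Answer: -60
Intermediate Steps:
s(A, u) = 4 (s(A, u) = (-1 - 1)**2 = (-2)**2 = 4)
(5*D(1))*s(y(6), -3) = (5*(-3))*4 = -15*4 = -60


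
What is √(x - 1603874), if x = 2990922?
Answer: 2*√346762 ≈ 1177.7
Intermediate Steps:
√(x - 1603874) = √(2990922 - 1603874) = √1387048 = 2*√346762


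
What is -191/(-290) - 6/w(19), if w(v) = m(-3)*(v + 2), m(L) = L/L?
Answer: 757/2030 ≈ 0.37291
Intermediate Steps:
m(L) = 1
w(v) = 2 + v (w(v) = 1*(v + 2) = 1*(2 + v) = 2 + v)
-191/(-290) - 6/w(19) = -191/(-290) - 6/(2 + 19) = -191*(-1/290) - 6/21 = 191/290 - 6*1/21 = 191/290 - 2/7 = 757/2030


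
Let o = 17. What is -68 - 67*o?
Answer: -1207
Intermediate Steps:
-68 - 67*o = -68 - 67*17 = -68 - 1139 = -1207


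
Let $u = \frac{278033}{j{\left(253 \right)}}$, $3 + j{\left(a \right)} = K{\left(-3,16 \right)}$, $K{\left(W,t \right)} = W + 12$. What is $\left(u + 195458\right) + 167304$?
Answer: $\frac{2454605}{6} \approx 4.091 \cdot 10^{5}$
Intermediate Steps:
$K{\left(W,t \right)} = 12 + W$
$j{\left(a \right)} = 6$ ($j{\left(a \right)} = -3 + \left(12 - 3\right) = -3 + 9 = 6$)
$u = \frac{278033}{6} \approx 46339.0$
$\left(u + 195458\right) + 167304 = \left(\frac{278033}{6} + 195458\right) + 167304 = \frac{1450781}{6} + 167304 = \frac{2454605}{6}$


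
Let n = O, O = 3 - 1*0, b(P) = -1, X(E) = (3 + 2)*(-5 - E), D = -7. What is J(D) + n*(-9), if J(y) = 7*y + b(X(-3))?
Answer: -77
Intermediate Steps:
X(E) = -25 - 5*E (X(E) = 5*(-5 - E) = -25 - 5*E)
J(y) = -1 + 7*y (J(y) = 7*y - 1 = -1 + 7*y)
O = 3 (O = 3 + 0 = 3)
n = 3
J(D) + n*(-9) = (-1 + 7*(-7)) + 3*(-9) = (-1 - 49) - 27 = -50 - 27 = -77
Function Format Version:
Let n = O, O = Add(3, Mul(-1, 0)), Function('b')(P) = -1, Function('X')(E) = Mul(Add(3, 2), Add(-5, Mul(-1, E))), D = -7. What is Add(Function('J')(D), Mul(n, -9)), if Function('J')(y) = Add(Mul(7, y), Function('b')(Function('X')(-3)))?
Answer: -77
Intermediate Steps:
Function('X')(E) = Add(-25, Mul(-5, E)) (Function('X')(E) = Mul(5, Add(-5, Mul(-1, E))) = Add(-25, Mul(-5, E)))
Function('J')(y) = Add(-1, Mul(7, y)) (Function('J')(y) = Add(Mul(7, y), -1) = Add(-1, Mul(7, y)))
O = 3 (O = Add(3, 0) = 3)
n = 3
Add(Function('J')(D), Mul(n, -9)) = Add(Add(-1, Mul(7, -7)), Mul(3, -9)) = Add(Add(-1, -49), -27) = Add(-50, -27) = -77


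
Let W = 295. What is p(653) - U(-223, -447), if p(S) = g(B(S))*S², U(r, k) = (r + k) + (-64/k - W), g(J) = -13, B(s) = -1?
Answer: -2477431408/447 ≈ -5.5424e+6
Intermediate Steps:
U(r, k) = -295 + k + r - 64/k (U(r, k) = (r + k) + (-64/k - 1*295) = (k + r) + (-64/k - 295) = (k + r) + (-295 - 64/k) = -295 + k + r - 64/k)
p(S) = -13*S²
p(653) - U(-223, -447) = -13*653² - (-295 - 447 - 223 - 64/(-447)) = -13*426409 - (-295 - 447 - 223 - 64*(-1/447)) = -5543317 - (-295 - 447 - 223 + 64/447) = -5543317 - 1*(-431291/447) = -5543317 + 431291/447 = -2477431408/447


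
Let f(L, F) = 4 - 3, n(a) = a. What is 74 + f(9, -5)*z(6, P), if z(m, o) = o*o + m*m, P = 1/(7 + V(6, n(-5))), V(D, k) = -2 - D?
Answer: 111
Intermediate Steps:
P = -1 (P = 1/(7 + (-2 - 1*6)) = 1/(7 + (-2 - 6)) = 1/(7 - 8) = 1/(-1) = -1)
z(m, o) = m² + o² (z(m, o) = o² + m² = m² + o²)
f(L, F) = 1
74 + f(9, -5)*z(6, P) = 74 + 1*(6² + (-1)²) = 74 + 1*(36 + 1) = 74 + 1*37 = 74 + 37 = 111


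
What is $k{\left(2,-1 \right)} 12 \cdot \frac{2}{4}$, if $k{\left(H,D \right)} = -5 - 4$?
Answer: $-54$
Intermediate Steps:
$k{\left(H,D \right)} = -9$ ($k{\left(H,D \right)} = -5 - 4 = -9$)
$k{\left(2,-1 \right)} 12 \cdot \frac{2}{4} = \left(-9\right) 12 \cdot \frac{2}{4} = - 108 \cdot 2 \cdot \frac{1}{4} = \left(-108\right) \frac{1}{2} = -54$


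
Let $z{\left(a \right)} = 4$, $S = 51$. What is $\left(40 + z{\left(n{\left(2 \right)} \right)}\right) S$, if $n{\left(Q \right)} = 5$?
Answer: $2244$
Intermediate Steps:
$\left(40 + z{\left(n{\left(2 \right)} \right)}\right) S = \left(40 + 4\right) 51 = 44 \cdot 51 = 2244$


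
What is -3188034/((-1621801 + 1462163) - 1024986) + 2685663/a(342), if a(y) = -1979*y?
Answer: -28438390275/22271523512 ≈ -1.2769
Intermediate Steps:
-3188034/((-1621801 + 1462163) - 1024986) + 2685663/a(342) = -3188034/((-1621801 + 1462163) - 1024986) + 2685663/((-1979*342)) = -3188034/(-159638 - 1024986) + 2685663/(-676818) = -3188034/(-1184624) + 2685663*(-1/676818) = -3188034*(-1/1184624) - 298407/75202 = 1594017/592312 - 298407/75202 = -28438390275/22271523512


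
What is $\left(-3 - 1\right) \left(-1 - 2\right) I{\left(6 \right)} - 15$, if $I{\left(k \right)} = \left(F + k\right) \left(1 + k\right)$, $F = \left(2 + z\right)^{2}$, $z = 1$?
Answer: $1245$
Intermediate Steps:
$F = 9$ ($F = \left(2 + 1\right)^{2} = 3^{2} = 9$)
$I{\left(k \right)} = \left(1 + k\right) \left(9 + k\right)$ ($I{\left(k \right)} = \left(9 + k\right) \left(1 + k\right) = \left(1 + k\right) \left(9 + k\right)$)
$\left(-3 - 1\right) \left(-1 - 2\right) I{\left(6 \right)} - 15 = \left(-3 - 1\right) \left(-1 - 2\right) \left(9 + 6^{2} + 10 \cdot 6\right) - 15 = \left(-4\right) \left(-3\right) \left(9 + 36 + 60\right) - 15 = 12 \cdot 105 - 15 = 1260 - 15 = 1245$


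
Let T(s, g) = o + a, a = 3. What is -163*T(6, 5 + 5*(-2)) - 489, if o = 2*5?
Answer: -2608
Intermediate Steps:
o = 10
T(s, g) = 13 (T(s, g) = 10 + 3 = 13)
-163*T(6, 5 + 5*(-2)) - 489 = -163*13 - 489 = -2119 - 489 = -2608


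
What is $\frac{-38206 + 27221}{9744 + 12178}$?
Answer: $- \frac{10985}{21922} \approx -0.50109$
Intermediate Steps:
$\frac{-38206 + 27221}{9744 + 12178} = - \frac{10985}{21922}$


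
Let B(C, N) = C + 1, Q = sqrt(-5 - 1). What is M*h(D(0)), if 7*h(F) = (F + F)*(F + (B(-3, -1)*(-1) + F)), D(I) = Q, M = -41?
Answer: 984/7 - 164*I*sqrt(6)/7 ≈ 140.57 - 57.388*I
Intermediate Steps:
Q = I*sqrt(6) (Q = sqrt(-6) = I*sqrt(6) ≈ 2.4495*I)
D(I) = I*sqrt(6)
B(C, N) = 1 + C
h(F) = 2*F*(2 + 2*F)/7 (h(F) = ((F + F)*(F + ((1 - 3)*(-1) + F)))/7 = ((2*F)*(F + (-2*(-1) + F)))/7 = ((2*F)*(F + (2 + F)))/7 = ((2*F)*(2 + 2*F))/7 = (2*F*(2 + 2*F))/7 = 2*F*(2 + 2*F)/7)
M*h(D(0)) = -164*I*sqrt(6)*(1 + I*sqrt(6))/7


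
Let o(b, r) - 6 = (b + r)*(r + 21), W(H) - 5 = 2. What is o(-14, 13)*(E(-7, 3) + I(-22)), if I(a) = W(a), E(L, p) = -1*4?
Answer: -84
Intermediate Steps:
W(H) = 7 (W(H) = 5 + 2 = 7)
o(b, r) = 6 + (21 + r)*(b + r) (o(b, r) = 6 + (b + r)*(r + 21) = 6 + (b + r)*(21 + r) = 6 + (21 + r)*(b + r))
E(L, p) = -4
I(a) = 7
o(-14, 13)*(E(-7, 3) + I(-22)) = (6 + 13² + 21*(-14) + 21*13 - 14*13)*(-4 + 7) = (6 + 169 - 294 + 273 - 182)*3 = -28*3 = -84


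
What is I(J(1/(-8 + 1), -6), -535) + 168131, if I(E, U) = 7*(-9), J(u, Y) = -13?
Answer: 168068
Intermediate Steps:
I(E, U) = -63
I(J(1/(-8 + 1), -6), -535) + 168131 = -63 + 168131 = 168068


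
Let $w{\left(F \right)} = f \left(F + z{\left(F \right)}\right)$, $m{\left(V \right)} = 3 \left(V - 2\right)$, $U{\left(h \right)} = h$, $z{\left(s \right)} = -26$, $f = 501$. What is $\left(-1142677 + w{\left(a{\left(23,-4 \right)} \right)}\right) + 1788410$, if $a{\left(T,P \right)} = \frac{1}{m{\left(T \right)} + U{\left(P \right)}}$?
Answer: $\frac{37330214}{59} \approx 6.3272 \cdot 10^{5}$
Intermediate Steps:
$m{\left(V \right)} = -6 + 3 V$ ($m{\left(V \right)} = 3 \left(-2 + V\right) = -6 + 3 V$)
$a{\left(T,P \right)} = \frac{1}{-6 + P + 3 T}$ ($a{\left(T,P \right)} = \frac{1}{\left(-6 + 3 T\right) + P} = \frac{1}{-6 + P + 3 T}$)
$w{\left(F \right)} = -13026 + 501 F$ ($w{\left(F \right)} = 501 \left(F - 26\right) = 501 \left(-26 + F\right) = -13026 + 501 F$)
$\left(-1142677 + w{\left(a{\left(23,-4 \right)} \right)}\right) + 1788410 = \left(-1142677 - \left(13026 - \frac{501}{-6 - 4 + 3 \cdot 23}\right)\right) + 1788410 = \left(-1142677 - \left(13026 - \frac{501}{-6 - 4 + 69}\right)\right) + 1788410 = \left(-1142677 - \left(13026 - \frac{501}{59}\right)\right) + 1788410 = \left(-1142677 + \left(-13026 + 501 \cdot \frac{1}{59}\right)\right) + 1788410 = \left(-1142677 + \left(-13026 + \frac{501}{59}\right)\right) + 1788410 = \left(-1142677 - \frac{768033}{59}\right) + 1788410 = - \frac{68185976}{59} + 1788410 = \frac{37330214}{59}$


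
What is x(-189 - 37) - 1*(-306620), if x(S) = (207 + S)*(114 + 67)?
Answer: 303181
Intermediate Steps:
x(S) = 37467 + 181*S (x(S) = (207 + S)*181 = 37467 + 181*S)
x(-189 - 37) - 1*(-306620) = (37467 + 181*(-189 - 37)) - 1*(-306620) = (37467 + 181*(-226)) + 306620 = (37467 - 40906) + 306620 = -3439 + 306620 = 303181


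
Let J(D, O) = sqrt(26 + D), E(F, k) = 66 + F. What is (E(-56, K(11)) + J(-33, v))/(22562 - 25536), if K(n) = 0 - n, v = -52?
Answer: -5/1487 - I*sqrt(7)/2974 ≈ -0.0033625 - 0.00088963*I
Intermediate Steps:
K(n) = -n
(E(-56, K(11)) + J(-33, v))/(22562 - 25536) = ((66 - 56) + sqrt(26 - 33))/(22562 - 25536) = (10 + sqrt(-7))/(-2974) = (10 + I*sqrt(7))*(-1/2974) = -5/1487 - I*sqrt(7)/2974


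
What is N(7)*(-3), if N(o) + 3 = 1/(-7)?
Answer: 66/7 ≈ 9.4286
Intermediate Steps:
N(o) = -22/7 (N(o) = -3 + 1/(-7) = -3 - ⅐ = -22/7)
N(7)*(-3) = -22/7*(-3) = 66/7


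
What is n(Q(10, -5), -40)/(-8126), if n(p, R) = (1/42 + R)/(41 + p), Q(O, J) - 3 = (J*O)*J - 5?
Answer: 1679/98633388 ≈ 1.7023e-5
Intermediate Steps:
Q(O, J) = -2 + O*J² (Q(O, J) = 3 + ((J*O)*J - 5) = 3 + (O*J² - 5) = 3 + (-5 + O*J²) = -2 + O*J²)
n(p, R) = (1/42 + R)/(41 + p)
n(Q(10, -5), -40)/(-8126) = ((1/42 - 40)/(41 + (-2 + 10*(-5)²)))/(-8126) = (-1679/42/(41 + (-2 + 10*25)))*(-1/8126) = (-1679/42/(41 + (-2 + 250)))*(-1/8126) = (-1679/42/(41 + 248))*(-1/8126) = (-1679/42/289)*(-1/8126) = ((1/289)*(-1679/42))*(-1/8126) = -1679/12138*(-1/8126) = 1679/98633388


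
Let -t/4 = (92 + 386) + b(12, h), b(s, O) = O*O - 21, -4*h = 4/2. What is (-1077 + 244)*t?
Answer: 1523557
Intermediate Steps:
h = -1/2 ≈ -0.50000
b(s, O) = -21 + O**2 (b(s, O) = O**2 - 21 = -21 + O**2)
t = -1829 (t = -4*((92 + 386) + (-21 + (-1/2)**2)) = -4*(478 + (-21 + 1/4)) = -4*(478 - 83/4) = -4*1829/4 = -1829)
(-1077 + 244)*t = (-1077 + 244)*(-1829) = -833*(-1829) = 1523557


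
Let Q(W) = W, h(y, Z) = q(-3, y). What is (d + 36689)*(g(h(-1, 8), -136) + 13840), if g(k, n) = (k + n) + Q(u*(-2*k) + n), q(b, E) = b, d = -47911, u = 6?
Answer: -152630422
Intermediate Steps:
h(y, Z) = -3
g(k, n) = -11*k + 2*n (g(k, n) = (k + n) + (6*(-2*k) + n) = (k + n) + (-12*k + n) = (k + n) + (n - 12*k) = -11*k + 2*n)
(d + 36689)*(g(h(-1, 8), -136) + 13840) = (-47911 + 36689)*((-11*(-3) + 2*(-136)) + 13840) = -11222*((33 - 272) + 13840) = -11222*(-239 + 13840) = -11222*13601 = -152630422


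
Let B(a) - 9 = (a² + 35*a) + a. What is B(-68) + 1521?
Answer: 3706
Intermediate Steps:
B(a) = 9 + a² + 36*a (B(a) = 9 + ((a² + 35*a) + a) = 9 + (a² + 36*a) = 9 + a² + 36*a)
B(-68) + 1521 = (9 + (-68)² + 36*(-68)) + 1521 = (9 + 4624 - 2448) + 1521 = 2185 + 1521 = 3706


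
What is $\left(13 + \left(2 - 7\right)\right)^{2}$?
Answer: $64$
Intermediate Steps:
$\left(13 + \left(2 - 7\right)\right)^{2} = \left(13 - 5\right)^{2} = 8^{2} = 64$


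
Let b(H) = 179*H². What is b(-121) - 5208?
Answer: 2615531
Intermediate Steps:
b(-121) - 5208 = 179*(-121)² - 5208 = 179*14641 - 5208 = 2620739 - 5208 = 2615531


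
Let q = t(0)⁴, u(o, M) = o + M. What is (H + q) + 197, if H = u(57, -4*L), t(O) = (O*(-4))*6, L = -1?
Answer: 258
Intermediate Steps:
t(O) = -24*O (t(O) = -4*O*6 = -24*O)
u(o, M) = M + o
H = 61 (H = -4*(-1) + 57 = 4 + 57 = 61)
q = 0 (q = (-24*0)⁴ = 0⁴ = 0)
(H + q) + 197 = (61 + 0) + 197 = 61 + 197 = 258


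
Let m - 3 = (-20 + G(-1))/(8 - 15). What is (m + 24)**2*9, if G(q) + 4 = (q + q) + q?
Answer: 419904/49 ≈ 8569.5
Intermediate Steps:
G(q) = -4 + 3*q (G(q) = -4 + ((q + q) + q) = -4 + (2*q + q) = -4 + 3*q)
m = 48/7 (m = 3 + (-20 + (-4 + 3*(-1)))/(8 - 15) = 3 + (-20 + (-4 - 3))/(-7) = 3 + (-20 - 7)*(-1/7) = 3 - 27*(-1/7) = 3 + 27/7 = 48/7 ≈ 6.8571)
(m + 24)**2*9 = (48/7 + 24)**2*9 = (216/7)**2*9 = (46656/49)*9 = 419904/49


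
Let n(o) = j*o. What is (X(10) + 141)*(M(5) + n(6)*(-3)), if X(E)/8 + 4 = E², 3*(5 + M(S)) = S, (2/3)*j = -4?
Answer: 95142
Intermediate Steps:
j = -6 (j = (3/2)*(-4) = -6)
M(S) = -5 + S/3
X(E) = -32 + 8*E²
n(o) = -6*o
(X(10) + 141)*(M(5) + n(6)*(-3)) = ((-32 + 8*10²) + 141)*((-5 + (⅓)*5) - 6*6*(-3)) = ((-32 + 8*100) + 141)*((-5 + 5/3) - 36*(-3)) = ((-32 + 800) + 141)*(-10/3 + 108) = (768 + 141)*(314/3) = 909*(314/3) = 95142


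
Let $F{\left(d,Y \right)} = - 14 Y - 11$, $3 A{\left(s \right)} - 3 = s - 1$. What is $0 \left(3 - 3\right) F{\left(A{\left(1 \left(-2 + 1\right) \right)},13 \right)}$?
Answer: $0$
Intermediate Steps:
$A{\left(s \right)} = \frac{2}{3} + \frac{s}{3}$ ($A{\left(s \right)} = 1 + \frac{s - 1}{3} = 1 + \frac{-1 + s}{3} = 1 + \left(- \frac{1}{3} + \frac{s}{3}\right) = \frac{2}{3} + \frac{s}{3}$)
$F{\left(d,Y \right)} = -11 - 14 Y$
$0 \left(3 - 3\right) F{\left(A{\left(1 \left(-2 + 1\right) \right)},13 \right)} = 0 \left(3 - 3\right) \left(-11 - 182\right) = 0 \cdot 0 \left(-11 - 182\right) = 0 \left(-193\right) = 0$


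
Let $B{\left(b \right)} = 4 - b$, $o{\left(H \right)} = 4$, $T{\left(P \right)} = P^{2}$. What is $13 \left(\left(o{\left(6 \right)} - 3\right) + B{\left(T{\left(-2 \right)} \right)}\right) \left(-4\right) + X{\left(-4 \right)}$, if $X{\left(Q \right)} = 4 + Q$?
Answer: $-52$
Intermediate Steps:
$13 \left(\left(o{\left(6 \right)} - 3\right) + B{\left(T{\left(-2 \right)} \right)}\right) \left(-4\right) + X{\left(-4 \right)} = 13 \left(\left(4 - 3\right) + \left(4 - \left(-2\right)^{2}\right)\right) \left(-4\right) + \left(4 - 4\right) = 13 \left(1 + \left(4 - 4\right)\right) \left(-4\right) + 0 = 13 \left(1 + 0\right) \left(-4\right) + 0 = 13 \cdot 1 \left(-4\right) + 0 = 13 \left(-4\right) + 0 = -52 + 0 = -52$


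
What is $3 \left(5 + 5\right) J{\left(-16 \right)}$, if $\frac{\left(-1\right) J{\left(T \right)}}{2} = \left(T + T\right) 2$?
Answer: $3840$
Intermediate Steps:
$J{\left(T \right)} = - 8 T$ ($J{\left(T \right)} = - 2 \left(T + T\right) 2 = - 2 \cdot 2 T 2 = - 2 \cdot 4 T = - 8 T$)
$3 \left(5 + 5\right) J{\left(-16 \right)} = 3 \left(5 + 5\right) \left(\left(-8\right) \left(-16\right)\right) = 3 \cdot 10 \cdot 128 = 30 \cdot 128 = 3840$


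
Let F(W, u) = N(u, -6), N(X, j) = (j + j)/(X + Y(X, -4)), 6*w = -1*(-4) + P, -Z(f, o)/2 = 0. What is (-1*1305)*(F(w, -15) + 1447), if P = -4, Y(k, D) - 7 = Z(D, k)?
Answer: -3780585/2 ≈ -1.8903e+6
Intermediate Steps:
Z(f, o) = 0 (Z(f, o) = -2*0 = 0)
Y(k, D) = 7 (Y(k, D) = 7 + 0 = 7)
w = 0 (w = (-1*(-4) - 4)/6 = (4 - 4)/6 = (⅙)*0 = 0)
N(X, j) = 2*j/(7 + X) (N(X, j) = (j + j)/(X + 7) = (2*j)/(7 + X) = 2*j/(7 + X))
F(W, u) = -12/(7 + u) (F(W, u) = 2*(-6)/(7 + u) = -12/(7 + u))
(-1*1305)*(F(w, -15) + 1447) = (-1*1305)*(-12/(7 - 15) + 1447) = -1305*(-12/(-8) + 1447) = -1305*(-12*(-⅛) + 1447) = -1305*(3/2 + 1447) = -1305*2897/2 = -3780585/2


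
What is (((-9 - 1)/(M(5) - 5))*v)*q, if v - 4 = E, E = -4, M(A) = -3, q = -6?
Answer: 0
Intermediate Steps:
v = 0 (v = 4 - 4 = 0)
(((-9 - 1)/(M(5) - 5))*v)*q = (((-9 - 1)/(-3 - 5))*0)*(-6) = (-10/(-8)*0)*(-6) = (-10*(-⅛)*0)*(-6) = ((5/4)*0)*(-6) = 0*(-6) = 0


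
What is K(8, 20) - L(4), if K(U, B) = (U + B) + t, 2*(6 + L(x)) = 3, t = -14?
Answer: 37/2 ≈ 18.500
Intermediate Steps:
L(x) = -9/2 (L(x) = -6 + (½)*3 = -6 + 3/2 = -9/2)
K(U, B) = -14 + B + U (K(U, B) = (U + B) - 14 = (B + U) - 14 = -14 + B + U)
K(8, 20) - L(4) = (-14 + 20 + 8) - 1*(-9/2) = 14 + 9/2 = 37/2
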